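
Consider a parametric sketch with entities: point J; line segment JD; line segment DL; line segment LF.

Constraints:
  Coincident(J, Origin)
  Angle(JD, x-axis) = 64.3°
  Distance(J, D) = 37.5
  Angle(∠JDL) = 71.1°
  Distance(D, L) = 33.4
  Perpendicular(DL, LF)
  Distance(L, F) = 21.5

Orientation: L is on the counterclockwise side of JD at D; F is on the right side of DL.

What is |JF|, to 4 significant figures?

60.81

∠JDL = 71.1°, so DL runs at 64.3° + (180° − 71.1°) = 173.2° from the x-axis; with |DL| = 33.4, L = D + 33.4·(cos 173.2°, sin 173.2°) = (-16.90, 37.75). DL ⟂ LF; with |LF| = 21.5 on the right of DL, F = L + 21.5·(0.1184, 0.9930) = (-14.36, 59.09). Then |JF| = |F − J| = 60.81.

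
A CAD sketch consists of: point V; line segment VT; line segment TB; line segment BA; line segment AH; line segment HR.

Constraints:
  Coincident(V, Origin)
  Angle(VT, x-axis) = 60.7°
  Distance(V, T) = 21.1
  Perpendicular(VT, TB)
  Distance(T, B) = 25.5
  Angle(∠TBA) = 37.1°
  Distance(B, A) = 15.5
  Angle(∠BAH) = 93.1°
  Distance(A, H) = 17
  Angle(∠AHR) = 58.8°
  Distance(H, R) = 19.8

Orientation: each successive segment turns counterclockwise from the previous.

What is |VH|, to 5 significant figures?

24.829

V is at the origin; VT runs at 60.7° with length 21.1, so T = (10.326, 18.401). The perpendicularity gives TB at right angles to VT, so TB runs at 150.70°; with |TB| = 25.5, B = (-11.912, 30.880). ∠TBA = 37.1° gives BA at -66.400° from the x-axis; with |BA| = 15.5, A = (-5.7064, 16.676). ∠BAH = 93.1° gives AH at 20.500° from the x-axis; with |AH| = 17.0, H = (10.217, 22.630). Then |VH| = |H − V| = 24.829.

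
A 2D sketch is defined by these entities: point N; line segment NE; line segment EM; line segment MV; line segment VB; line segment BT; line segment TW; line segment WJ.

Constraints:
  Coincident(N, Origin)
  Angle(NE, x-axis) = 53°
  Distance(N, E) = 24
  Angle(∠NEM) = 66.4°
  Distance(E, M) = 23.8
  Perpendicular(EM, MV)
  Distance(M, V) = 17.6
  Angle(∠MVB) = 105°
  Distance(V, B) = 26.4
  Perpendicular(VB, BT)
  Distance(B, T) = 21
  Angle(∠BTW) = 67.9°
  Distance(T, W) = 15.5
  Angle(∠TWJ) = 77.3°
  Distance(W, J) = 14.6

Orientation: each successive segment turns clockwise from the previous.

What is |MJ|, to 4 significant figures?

28.50

N is at the origin; NE runs at 53.0° with length 24.0, so E = (14.44, 19.17). ∠NEM = 66.4° gives EM at -60.60° from the x-axis; with |EM| = 23.8, M = (26.13, -1.568). EM ⟂ MV, so MV runs at -150.6°; with |MV| = 17.6, V = (10.79, -10.21). ∠MVB = 105.0° gives VB at 134.4° from the x-axis; with |VB| = 26.4, B = (-7.677, 8.655). VB ⟂ BT, so BT runs at 44.40°; with |BT| = 21.0, T = (7.327, 23.35). ∠BTW = 67.9° gives TW at -67.70° from the x-axis; with |TW| = 15.5, W = (13.21, 9.007). ∠TWJ = 77.3° gives WJ at -170.4° from the x-axis; with |WJ| = 14.6, J = (-1.187, 6.572). Then |MJ| = |J − M| = 28.50.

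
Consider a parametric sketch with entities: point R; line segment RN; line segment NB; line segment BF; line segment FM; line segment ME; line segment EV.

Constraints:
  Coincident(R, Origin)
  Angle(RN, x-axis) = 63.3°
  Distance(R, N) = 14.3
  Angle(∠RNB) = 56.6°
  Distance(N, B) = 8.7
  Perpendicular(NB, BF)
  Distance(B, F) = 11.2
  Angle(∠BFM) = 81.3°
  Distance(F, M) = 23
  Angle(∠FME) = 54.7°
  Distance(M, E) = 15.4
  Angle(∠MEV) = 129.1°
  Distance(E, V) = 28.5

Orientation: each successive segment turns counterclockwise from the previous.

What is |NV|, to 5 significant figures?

25.075

∠FME = 54.7° gives ME at 140.70° from the x-axis; with |ME| = 15.4, E = (9.3484, 16.499). ∠MEV = 129.1° gives EV at -168.40° from the x-axis; with |EV| = 28.5, V = (-18.569, 10.768). Then |NV| = |V − N| = 25.075.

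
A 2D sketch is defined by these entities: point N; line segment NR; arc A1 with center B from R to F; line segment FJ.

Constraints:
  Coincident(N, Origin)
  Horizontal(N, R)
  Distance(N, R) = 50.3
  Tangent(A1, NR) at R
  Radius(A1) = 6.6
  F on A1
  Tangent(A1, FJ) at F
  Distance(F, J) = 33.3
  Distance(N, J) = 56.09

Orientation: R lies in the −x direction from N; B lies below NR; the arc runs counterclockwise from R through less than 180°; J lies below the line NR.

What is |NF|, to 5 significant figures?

56.945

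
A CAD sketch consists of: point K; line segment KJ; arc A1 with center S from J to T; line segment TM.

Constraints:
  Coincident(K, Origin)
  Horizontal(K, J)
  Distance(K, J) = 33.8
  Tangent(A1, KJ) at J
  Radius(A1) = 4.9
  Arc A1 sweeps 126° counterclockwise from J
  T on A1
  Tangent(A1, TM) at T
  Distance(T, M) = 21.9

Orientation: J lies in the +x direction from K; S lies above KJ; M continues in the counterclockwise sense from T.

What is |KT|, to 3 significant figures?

38.6

K is at the origin; KJ is horizontal with |KJ| = 33.8 and J on the +x side, so J = (33.8, 0.00). The tangent condition forces SJ to be normal to KJ, so S = J + (0, 4.9) = (33.8, 4.90). On A1, J sits at bearing -90° from S; a 126° counterclockwise sweep puts T at bearing 36°, so T = S + 4.9·(cos 36°, sin 36°) = (37.8, 7.78). Then |KT| = |T − K| = 38.6.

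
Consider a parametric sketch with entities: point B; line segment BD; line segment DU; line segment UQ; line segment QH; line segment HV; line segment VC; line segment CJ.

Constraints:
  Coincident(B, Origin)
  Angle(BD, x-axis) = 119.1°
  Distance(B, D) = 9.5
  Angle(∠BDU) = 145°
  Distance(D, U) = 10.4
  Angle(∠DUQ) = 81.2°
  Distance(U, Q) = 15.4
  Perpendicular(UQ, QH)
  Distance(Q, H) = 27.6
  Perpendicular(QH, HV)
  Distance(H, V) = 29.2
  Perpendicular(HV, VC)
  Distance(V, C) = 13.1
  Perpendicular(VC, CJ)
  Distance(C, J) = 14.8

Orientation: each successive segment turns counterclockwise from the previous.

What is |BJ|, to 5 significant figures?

7.6352

HV is perpendicular to VC, so VC runs at 162.90°; with |VC| = 13.1, C = (3.9412, 21.770). VC is perpendicular to CJ, so CJ runs at -107.10°; with |CJ| = 14.8, J = (-0.41063, 7.6242). Then |BJ| = |J − B| = 7.6352.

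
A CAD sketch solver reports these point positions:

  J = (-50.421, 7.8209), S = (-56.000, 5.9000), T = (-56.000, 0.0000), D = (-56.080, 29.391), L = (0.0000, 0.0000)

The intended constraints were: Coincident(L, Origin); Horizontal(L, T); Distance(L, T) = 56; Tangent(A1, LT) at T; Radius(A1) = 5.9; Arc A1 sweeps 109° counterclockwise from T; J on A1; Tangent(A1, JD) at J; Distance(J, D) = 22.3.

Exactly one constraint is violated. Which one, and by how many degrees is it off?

Tangent(A1, JD) at J — off by 4.30°.

L = (0.00, 0.00) ✓; L.y = 0.00, T.y = 0.00 ✓; |LT| = 56.00 ✓; ∠(ST, TL) = 90.00° ✓; |ST| = 5.900 ✓; bearing(S→J) − bearing(S→T) = 109.0° ✓; |SJ| = 5.900 ✓; ∠(SJ, JD) = 94.30° ✗; |JD| = 22.30 ✓.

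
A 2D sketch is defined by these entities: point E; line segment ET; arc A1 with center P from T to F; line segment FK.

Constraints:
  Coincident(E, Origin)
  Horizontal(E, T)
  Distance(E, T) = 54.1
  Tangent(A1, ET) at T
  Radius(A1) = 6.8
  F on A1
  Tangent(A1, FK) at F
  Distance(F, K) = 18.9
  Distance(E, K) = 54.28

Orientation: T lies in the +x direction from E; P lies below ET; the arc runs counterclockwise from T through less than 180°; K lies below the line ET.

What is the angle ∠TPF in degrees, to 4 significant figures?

91.30°

E is at the origin; E and T share the same y with |ET| = 54.1 and T on the +x side, so T = (54.10, 0.000). A1 meets ET tangentially, so PT is at right angles to ET, so P = T + (0, -6.8) = (54.10, -6.800). Since PF ⟂ FK (tangency), |PK| = √(6.8² + 18.9²) = 20.09 regardless of where F sits on A1. So K lies on both circle(E, 54.28) and circle(P, 20.09); the below-ET intersection is K = (47.73, -25.85). F is the foot of the tangent from K: F = (47.30, -6.954).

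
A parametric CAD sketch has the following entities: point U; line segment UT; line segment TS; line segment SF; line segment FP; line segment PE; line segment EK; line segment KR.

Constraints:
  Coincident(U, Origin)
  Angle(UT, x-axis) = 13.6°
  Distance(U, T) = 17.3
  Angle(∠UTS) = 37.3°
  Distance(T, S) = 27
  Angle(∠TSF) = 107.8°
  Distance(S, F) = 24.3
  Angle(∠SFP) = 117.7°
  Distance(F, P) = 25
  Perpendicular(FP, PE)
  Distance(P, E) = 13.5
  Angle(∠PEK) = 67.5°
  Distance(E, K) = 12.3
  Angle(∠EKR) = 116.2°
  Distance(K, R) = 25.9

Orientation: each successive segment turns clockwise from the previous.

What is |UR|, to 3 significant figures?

41.2

U is at the origin; UT runs at 13.6° with length 17.3, so T = (16.8, 4.07). ∠UTS = 37.3° gives TS at -129° from the x-axis; with |TS| = 27.0, S = (-0.213, -16.9). ∠TSF = 107.8° gives SF at 159° from the x-axis; with |SF| = 24.3, F = (-22.9, -8.06). ∠SFP = 117.7° gives FP at 96.4° from the x-axis; with |FP| = 25.0, P = (-25.6, 16.8). FP ⟂ PE, so PE runs at 6.40°; with |PE| = 13.5, E = (-12.2, 18.3). ∠PEK = 67.5° gives EK at -106° from the x-axis; with |EK| = 12.3, K = (-15.6, 6.47). ∠EKR = 116.2° gives KR at -170° from the x-axis; with |KR| = 25.9, R = (-41.1, 1.93). Then |UR| = |R − U| = 41.2.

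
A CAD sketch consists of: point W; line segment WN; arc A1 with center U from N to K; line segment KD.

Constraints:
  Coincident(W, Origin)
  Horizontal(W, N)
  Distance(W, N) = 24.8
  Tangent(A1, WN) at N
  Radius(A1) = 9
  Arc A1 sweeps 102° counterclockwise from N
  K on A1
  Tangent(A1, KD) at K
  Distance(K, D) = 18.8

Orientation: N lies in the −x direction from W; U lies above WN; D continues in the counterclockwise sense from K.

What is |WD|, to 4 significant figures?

35.39

W is at the origin; WN is horizontal with |WN| = 24.8 and N on the −x side, so N = (-24.80, 0.000). The tangent condition forces UN to be normal to WN, so U = N + (0, 9) = (-24.80, 9.000). On A1, N sits at bearing -90° from U; a 102° counterclockwise sweep puts K at bearing 12°, so K = U + 9.0·(cos 12°, sin 12°) = (-16.00, 10.87). Tangency of A1 to KD means the radius UK is perpendicular to KD, so KD runs along (−sin 12°, cos 12°); with |KD| = 18.8, D = (-19.91, 29.26). Then |WD| = |D − W| = 35.39.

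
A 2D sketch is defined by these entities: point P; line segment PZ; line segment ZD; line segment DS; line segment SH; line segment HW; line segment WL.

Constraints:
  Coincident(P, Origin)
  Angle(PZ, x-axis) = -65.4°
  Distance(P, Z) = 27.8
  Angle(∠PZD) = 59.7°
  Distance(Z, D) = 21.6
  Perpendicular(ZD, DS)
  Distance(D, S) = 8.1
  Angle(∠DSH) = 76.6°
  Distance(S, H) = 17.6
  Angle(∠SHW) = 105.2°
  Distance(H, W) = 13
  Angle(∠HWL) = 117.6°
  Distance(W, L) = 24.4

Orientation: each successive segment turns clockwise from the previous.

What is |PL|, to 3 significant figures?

46.4

∠SHW = 105.2° gives HW at -93.9° from the x-axis; with |HW| = 13.0, W = (6.63, -33.8). ∠HWL = 117.6° gives WL at -156° from the x-axis; with |WL| = 24.4, L = (-15.7, -43.6). Then |PL| = |L − P| = 46.4.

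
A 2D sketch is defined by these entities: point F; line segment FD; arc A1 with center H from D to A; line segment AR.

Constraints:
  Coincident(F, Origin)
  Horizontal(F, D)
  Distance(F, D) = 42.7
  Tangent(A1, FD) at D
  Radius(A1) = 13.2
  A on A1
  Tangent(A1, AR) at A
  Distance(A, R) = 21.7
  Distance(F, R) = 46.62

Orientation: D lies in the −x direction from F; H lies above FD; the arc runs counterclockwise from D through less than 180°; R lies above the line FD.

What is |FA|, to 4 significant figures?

32.54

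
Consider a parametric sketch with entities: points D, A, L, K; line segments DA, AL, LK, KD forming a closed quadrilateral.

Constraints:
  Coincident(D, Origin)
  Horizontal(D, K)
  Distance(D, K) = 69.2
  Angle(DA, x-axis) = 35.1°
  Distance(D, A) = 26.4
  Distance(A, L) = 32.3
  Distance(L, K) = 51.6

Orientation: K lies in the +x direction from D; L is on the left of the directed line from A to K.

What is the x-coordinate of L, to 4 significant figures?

39.41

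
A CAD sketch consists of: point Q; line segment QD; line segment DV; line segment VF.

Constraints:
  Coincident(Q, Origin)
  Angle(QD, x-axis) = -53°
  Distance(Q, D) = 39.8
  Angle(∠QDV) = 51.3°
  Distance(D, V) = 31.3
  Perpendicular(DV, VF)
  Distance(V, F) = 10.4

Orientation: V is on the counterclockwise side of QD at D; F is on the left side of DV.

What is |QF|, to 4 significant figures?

21.63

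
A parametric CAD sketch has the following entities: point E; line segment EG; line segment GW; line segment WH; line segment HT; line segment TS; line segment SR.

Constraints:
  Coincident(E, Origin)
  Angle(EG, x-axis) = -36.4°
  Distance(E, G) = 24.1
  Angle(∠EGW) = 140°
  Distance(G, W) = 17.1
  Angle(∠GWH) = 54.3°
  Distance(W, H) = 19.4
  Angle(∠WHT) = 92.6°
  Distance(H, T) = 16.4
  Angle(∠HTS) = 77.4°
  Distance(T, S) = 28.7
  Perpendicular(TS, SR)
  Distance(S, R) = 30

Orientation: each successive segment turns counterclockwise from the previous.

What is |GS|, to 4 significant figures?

18.27

E is at the origin; EG runs at -36.4° with length 24.1, so G = (19.40, -14.30). ∠EGW = 140.0° gives GW at 3.600° from the x-axis; with |GW| = 17.1, W = (36.46, -13.23). ∠GWH = 54.3° gives WH at 129.3° from the x-axis; with |WH| = 19.4, H = (24.18, 1.785). ∠WHT = 92.6° gives HT at -143.3° from the x-axis; with |HT| = 16.4, T = (11.03, -8.016). ∠HTS = 77.4° gives TS at -40.70° from the x-axis; with |TS| = 28.7, S = (32.79, -26.73). Then |GS| = |S − G| = 18.27.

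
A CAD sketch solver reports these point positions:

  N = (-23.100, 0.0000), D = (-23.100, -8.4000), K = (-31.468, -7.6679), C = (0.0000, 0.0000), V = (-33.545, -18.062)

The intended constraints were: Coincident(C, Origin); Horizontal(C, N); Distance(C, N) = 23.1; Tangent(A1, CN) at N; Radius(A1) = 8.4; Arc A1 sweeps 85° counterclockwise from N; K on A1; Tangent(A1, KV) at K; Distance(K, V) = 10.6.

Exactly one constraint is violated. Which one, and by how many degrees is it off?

Tangent(A1, KV) at K — off by 6.30°.

C = (0.00, 0.00) ✓; C.y = 0.00, N.y = 0.00 ✓; |CN| = 23.10 ✓; ∠(DN, NC) = 90.00° ✓; |DN| = 8.400 ✓; bearing(D→K) − bearing(D→N) = 85.00° ✓; |DK| = 8.400 ✓; ∠(DK, KV) = 96.30° ✗; |KV| = 10.60 ✓.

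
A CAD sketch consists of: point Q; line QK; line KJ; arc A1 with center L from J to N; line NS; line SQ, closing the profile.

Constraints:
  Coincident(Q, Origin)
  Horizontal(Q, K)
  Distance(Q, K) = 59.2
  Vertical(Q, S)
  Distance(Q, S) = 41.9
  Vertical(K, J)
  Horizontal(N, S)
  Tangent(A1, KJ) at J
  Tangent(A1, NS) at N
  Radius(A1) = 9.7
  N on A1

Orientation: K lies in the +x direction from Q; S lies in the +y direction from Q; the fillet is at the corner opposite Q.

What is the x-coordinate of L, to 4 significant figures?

49.50

Q is at the origin; QK is horizontal with |QK| = 59.2 and K on the +x side, so K = (59.20, 0.000). Q and S share the same x with |QS| = 41.9 and S on the +y side, so S = (0.000, 41.90). The virtual corner opposite Q is at (59.20, 41.90). Tangency of A1 to KJ means the radius LJ is perpendicular to KJ and tangency of A1 to NS means the radius LN is perpendicular to NS, with radius 9.7, so the center L sits 9.7 in from both sides at L = (49.50, 32.20). So L.x = 49.50.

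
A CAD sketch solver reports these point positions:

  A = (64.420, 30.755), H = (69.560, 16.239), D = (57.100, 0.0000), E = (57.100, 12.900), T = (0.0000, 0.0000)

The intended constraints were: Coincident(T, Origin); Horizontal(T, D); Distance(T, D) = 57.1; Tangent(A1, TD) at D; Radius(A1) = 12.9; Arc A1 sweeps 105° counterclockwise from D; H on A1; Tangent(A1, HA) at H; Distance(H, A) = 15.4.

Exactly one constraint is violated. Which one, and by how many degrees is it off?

Tangent(A1, HA) at H — off by 4.50°.

T = (0.00, 0.00) ✓; T.y = 0.00, D.y = 0.00 ✓; |TD| = 57.10 ✓; ∠(ED, DT) = 90.00° ✓; |ED| = 12.90 ✓; bearing(E→H) − bearing(E→D) = 105.0° ✓; |EH| = 12.90 ✓; ∠(EH, HA) = 85.50° ✗; |HA| = 15.40 ✓.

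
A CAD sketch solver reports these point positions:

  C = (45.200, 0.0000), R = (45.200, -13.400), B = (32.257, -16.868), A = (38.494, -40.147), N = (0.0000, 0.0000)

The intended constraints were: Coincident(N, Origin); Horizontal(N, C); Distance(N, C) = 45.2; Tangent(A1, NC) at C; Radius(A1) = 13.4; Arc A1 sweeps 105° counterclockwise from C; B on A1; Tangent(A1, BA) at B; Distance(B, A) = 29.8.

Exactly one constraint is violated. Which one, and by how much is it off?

Distance(B, A) = 29.8 — off by 5.70.

N = (0.00, 0.00) ✓; N.y = 0.00, C.y = 0.00 ✓; |NC| = 45.20 ✓; ∠(RC, CN) = 90.00° ✓; |RC| = 13.40 ✓; bearing(R→B) − bearing(R→C) = 105.0° ✓; |RB| = 13.40 ✓; ∠(RB, BA) = 90.00° ✓; |BA| = 24.10 ✗.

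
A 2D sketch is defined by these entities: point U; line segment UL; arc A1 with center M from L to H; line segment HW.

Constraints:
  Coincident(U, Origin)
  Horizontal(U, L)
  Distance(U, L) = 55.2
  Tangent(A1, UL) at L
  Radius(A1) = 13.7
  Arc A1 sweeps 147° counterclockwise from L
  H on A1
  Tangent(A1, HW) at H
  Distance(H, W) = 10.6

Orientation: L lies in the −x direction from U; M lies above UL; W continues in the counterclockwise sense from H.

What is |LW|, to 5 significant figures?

30.996

U is at the origin; UL is horizontal with |UL| = 55.2 and L on the −x side, so L = (-55.200, 0.0000). Since A1 is tangent to UL there, ML ⟂ UL, so M = L + (0, 13.7) = (-55.200, 13.700). On A1, L sits at bearing -90° from M; a 147° counterclockwise sweep puts H at bearing 57°, so H = M + 13.7·(cos 57°, sin 57°) = (-47.738, 25.190). Tangency of A1 to HW means the radius MH is perpendicular to HW, so HW runs along (−sin 57°, cos 57°); with |HW| = 10.6, W = (-56.628, 30.963). Then |LW| = |W − L| = 30.996.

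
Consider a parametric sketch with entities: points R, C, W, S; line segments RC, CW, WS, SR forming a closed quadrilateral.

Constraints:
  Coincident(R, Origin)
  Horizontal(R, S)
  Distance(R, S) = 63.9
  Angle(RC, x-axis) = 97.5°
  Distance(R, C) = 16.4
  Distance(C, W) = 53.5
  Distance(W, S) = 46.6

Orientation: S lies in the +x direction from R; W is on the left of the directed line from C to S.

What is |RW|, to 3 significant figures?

61.5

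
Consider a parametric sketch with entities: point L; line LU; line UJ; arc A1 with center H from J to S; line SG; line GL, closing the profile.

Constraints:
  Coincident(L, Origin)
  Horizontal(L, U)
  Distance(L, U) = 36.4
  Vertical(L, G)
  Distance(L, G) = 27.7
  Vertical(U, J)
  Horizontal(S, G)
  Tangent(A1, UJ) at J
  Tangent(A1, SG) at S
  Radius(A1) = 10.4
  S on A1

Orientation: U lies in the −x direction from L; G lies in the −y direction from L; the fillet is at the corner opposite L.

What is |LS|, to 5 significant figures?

37.991

L is at the origin; L and U share the same y with |LU| = 36.4 and U on the −x side, so U = (-36.400, 0.0000). L and G share the same x with |LG| = 27.7 and G on the −y side, so G = (0.0000, -27.700). The virtual corner opposite L is at (-36.400, -27.700). The tangent condition forces HJ to be normal to UJ and A1 meets SG tangentially, so HS is at right angles to SG, with radius 10.4, so the center H sits 10.4 in from both sides at H = (-26.000, -17.300). That places the tangent points at J = (-36.400, -17.300) on UJ and S = (-26.000, -27.700) on SG. Then |LS| = |S − L| = 37.991.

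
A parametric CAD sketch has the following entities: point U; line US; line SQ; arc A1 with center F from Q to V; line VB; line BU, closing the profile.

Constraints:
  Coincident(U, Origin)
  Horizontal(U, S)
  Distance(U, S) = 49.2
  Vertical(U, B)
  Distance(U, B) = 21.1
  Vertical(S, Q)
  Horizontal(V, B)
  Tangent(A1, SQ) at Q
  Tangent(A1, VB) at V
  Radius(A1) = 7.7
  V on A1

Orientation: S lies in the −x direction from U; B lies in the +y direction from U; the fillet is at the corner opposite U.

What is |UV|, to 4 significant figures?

46.56

U is at the origin; US is horizontal with |US| = 49.2 and S on the −x side, so S = (-49.20, 0.000). UB is vertical with |UB| = 21.1 and B on the +y side, so B = (0.000, 21.10). The virtual corner opposite U is at (-49.20, 21.10). The tangent condition forces FQ to be normal to SQ and A1 meets VB tangentially, so FV is at right angles to VB, with radius 7.7, so the center F sits 7.7 in from both sides at F = (-41.50, 13.40). That places the tangent points at Q = (-49.20, 13.40) on SQ and V = (-41.50, 21.10) on VB. Then |UV| = |V − U| = 46.56.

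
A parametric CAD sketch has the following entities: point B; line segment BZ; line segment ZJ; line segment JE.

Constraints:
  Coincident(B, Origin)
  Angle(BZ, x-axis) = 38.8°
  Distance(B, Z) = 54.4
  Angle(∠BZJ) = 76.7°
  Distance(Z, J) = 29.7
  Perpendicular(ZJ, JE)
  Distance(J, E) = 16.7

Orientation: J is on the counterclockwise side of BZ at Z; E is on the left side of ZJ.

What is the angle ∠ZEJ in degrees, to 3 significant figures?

60.7°

∠BZJ = 76.7°, so ZJ runs at 38.8° + (180° − 76.7°) = 142° from the x-axis; with |ZJ| = 29.7, J = Z + 29.7·(cos 142°, sin 142°) = (19.0, 52.3). ZJ ⟂ JE; with |JE| = 16.7 on the left of ZJ, E = J + 16.7·(-0.614, -0.789) = (8.70, 39.2). Then cos ∠ZEJ = EZ·EJ / (|EZ||EJ|), giving 60.7°.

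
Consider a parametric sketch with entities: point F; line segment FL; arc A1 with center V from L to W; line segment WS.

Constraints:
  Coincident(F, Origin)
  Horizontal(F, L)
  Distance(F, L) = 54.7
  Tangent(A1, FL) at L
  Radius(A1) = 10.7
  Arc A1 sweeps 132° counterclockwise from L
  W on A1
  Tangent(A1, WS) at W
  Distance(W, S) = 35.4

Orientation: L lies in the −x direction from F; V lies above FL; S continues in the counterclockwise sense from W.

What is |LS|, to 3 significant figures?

46.9

On A1, L sits at bearing -90° from V; a 132° counterclockwise sweep puts W at bearing 42°, so W = V + 10.7·(cos 42°, sin 42°) = (-46.7, 17.9). Tangency of A1 to WS means the radius VW is perpendicular to WS, so WS runs along (−sin 42°, cos 42°); with |WS| = 35.4, S = (-70.4, 44.2). Then |LS| = |S − L| = 46.9.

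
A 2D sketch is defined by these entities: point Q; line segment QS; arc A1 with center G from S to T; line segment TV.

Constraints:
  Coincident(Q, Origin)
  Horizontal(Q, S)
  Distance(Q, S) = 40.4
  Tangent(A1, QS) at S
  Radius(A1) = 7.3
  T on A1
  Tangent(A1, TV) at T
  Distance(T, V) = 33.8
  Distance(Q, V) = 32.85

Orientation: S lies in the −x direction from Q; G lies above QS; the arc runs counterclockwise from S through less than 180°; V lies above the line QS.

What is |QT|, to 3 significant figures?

34.7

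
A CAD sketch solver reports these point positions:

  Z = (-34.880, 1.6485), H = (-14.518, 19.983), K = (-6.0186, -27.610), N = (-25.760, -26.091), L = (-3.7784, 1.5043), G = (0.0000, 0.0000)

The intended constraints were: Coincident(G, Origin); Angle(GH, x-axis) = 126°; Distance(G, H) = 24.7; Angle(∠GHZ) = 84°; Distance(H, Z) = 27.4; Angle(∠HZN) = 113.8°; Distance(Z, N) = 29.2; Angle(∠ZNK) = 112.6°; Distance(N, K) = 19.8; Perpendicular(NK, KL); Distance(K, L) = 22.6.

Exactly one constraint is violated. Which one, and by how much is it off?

Distance(K, L) = 22.6 — off by 6.60.

G = (0.00, 0.00) ✓; GH at 126.0° ✓; |GH| = 24.70 ✓; ∠GHZ = 84.00° ✓; |HZ| = 27.40 ✓; ∠HZN = 113.8° ✓; |ZN| = 29.20 ✓; ∠ZNK = 112.6° ✓; |NK| = 19.80 ✓; ∠(NK, KL) = 90.00° ✓; |KL| = 29.20 ✗.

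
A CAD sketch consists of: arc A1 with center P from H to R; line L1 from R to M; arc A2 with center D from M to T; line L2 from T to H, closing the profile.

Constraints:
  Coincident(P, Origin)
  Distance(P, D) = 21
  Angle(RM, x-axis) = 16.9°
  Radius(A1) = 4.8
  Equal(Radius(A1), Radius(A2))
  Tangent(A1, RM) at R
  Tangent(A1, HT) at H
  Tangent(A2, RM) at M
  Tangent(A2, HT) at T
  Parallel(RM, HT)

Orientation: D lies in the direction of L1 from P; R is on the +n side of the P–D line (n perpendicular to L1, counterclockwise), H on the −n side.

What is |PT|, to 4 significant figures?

21.54

The slot axis is L1's direction at 16.9°, so u = (cos 16.9°, sin 16.9°) = (0.9568, 0.2907) and n = (−sin 16.9°, cos 16.9°) = (-0.2907, 0.9568). P is at the origin and D lies 21.0 along u from P, so D = 21.0·u = (20.09, 6.105). Tangency of A1 to both parallel lines with radius 4.8 puts R and H at P ± 4.8·n: R = (-1.395, 4.593), H = (1.395, -4.593). Equal radii place M and T the same way about D: M = D + 4.8·n = (18.70, 10.70), T = D − 4.8·n = (21.49, 1.512). Then |PT| = |T − P| = 21.54.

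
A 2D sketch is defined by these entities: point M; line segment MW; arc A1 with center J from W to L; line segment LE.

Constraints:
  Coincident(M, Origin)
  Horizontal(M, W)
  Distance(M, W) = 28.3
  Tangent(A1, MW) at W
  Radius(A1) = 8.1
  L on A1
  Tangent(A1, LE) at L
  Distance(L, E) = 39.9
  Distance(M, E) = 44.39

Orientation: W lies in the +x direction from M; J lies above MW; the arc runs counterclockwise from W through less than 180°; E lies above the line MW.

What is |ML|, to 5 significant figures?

36.944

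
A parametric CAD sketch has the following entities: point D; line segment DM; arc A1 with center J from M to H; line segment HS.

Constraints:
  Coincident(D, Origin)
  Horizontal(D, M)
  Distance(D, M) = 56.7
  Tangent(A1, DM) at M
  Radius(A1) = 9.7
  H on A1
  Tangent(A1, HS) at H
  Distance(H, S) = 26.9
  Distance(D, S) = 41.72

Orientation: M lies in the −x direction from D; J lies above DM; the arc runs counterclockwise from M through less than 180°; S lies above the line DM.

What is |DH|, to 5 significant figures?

49.049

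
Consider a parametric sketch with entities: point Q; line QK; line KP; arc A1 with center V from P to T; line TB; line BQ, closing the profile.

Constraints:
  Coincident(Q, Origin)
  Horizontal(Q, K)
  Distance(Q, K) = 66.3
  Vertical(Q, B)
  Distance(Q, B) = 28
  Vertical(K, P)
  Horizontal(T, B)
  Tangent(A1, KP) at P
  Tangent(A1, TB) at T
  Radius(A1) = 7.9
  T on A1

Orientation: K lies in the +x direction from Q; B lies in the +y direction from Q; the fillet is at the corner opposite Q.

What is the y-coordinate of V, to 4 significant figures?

20.10

Q is at the origin; Q and K share the same y with |QK| = 66.3 and K on the +x side, so K = (66.30, 0.000). Q and B share the same x with |QB| = 28.0 and B on the +y side, so B = (0.000, 28.00). The virtual corner opposite Q is at (66.30, 28.00). The tangent condition forces VP to be normal to KP and A1 meets TB tangentially, so VT is at right angles to TB, with radius 7.9, so the center V sits 7.9 in from both sides at V = (58.40, 20.10). So V.y = 20.10.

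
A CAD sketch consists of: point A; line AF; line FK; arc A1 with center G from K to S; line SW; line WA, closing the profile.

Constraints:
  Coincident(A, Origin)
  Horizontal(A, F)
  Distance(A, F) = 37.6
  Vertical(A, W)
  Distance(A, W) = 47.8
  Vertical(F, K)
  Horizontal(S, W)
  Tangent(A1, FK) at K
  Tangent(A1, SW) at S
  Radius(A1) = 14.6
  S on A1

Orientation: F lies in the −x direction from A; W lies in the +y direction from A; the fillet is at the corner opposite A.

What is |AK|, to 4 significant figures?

50.16

A is at the origin; A and F share the same y with |AF| = 37.6 and F on the −x side, so F = (-37.60, 0.000). AW is vertical with |AW| = 47.8 and W on the +y side, so W = (0.000, 47.80). The virtual corner opposite A is at (-37.60, 47.80). The tangent condition forces GK to be normal to FK and since A1 is tangent to SW there, GS ⟂ SW, with radius 14.6, so the center G sits 14.6 in from both sides at G = (-23.00, 33.20). That places the tangent points at K = (-37.60, 33.20) on FK and S = (-23.00, 47.80) on SW. Then |AK| = |K − A| = 50.16.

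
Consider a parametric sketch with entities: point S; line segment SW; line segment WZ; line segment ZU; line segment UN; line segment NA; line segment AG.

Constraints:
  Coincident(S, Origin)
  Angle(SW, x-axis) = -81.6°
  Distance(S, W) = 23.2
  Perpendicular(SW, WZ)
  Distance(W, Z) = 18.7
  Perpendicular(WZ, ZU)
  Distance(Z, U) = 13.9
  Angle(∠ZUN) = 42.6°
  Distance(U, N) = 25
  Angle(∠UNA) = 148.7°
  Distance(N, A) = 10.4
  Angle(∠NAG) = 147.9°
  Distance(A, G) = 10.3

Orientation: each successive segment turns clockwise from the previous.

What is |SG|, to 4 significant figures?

47.65

S is at the origin; SW runs at -81.6° with length 23.2, so W = (3.389, -22.95). The perpendicularity gives WZ at right angles to SW, so WZ runs at -171.6°; with |WZ| = 18.7, Z = (-15.11, -25.68). The perpendicularity gives ZU at right angles to WZ, so ZU runs at 98.40°; with |ZU| = 13.9, U = (-17.14, -11.93). ∠ZUN = 42.6° gives UN at -39.00° from the x-axis; with |UN| = 25.0, N = (2.288, -27.66). ∠UNA = 148.7° gives NA at -70.30° from the x-axis; with |NA| = 10.4, A = (5.794, -37.46). ∠NAG = 147.9° gives AG at -102.4° from the x-axis; with |AG| = 10.3, G = (3.582, -47.52). Then |SG| = |G − S| = 47.65.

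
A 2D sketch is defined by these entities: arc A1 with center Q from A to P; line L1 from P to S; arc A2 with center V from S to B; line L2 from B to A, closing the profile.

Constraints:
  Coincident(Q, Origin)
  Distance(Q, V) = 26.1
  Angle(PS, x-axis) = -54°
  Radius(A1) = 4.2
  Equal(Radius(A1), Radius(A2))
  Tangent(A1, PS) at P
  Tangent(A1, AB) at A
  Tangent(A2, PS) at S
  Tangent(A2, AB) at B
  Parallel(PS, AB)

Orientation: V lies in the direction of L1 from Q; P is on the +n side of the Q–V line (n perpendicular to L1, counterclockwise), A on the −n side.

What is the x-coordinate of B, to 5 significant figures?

11.943

Tangency of A1 to both parallel lines with radius 4.2 puts P and A at Q ± 4.2·n: P = (3.3979, 2.4687), A = (-3.3979, -2.4687). Equal radii place S and B the same way about V: S = V + 4.2·n = (18.739, -18.647), B = V − 4.2·n = (11.943, -23.584). So B.x = 11.943.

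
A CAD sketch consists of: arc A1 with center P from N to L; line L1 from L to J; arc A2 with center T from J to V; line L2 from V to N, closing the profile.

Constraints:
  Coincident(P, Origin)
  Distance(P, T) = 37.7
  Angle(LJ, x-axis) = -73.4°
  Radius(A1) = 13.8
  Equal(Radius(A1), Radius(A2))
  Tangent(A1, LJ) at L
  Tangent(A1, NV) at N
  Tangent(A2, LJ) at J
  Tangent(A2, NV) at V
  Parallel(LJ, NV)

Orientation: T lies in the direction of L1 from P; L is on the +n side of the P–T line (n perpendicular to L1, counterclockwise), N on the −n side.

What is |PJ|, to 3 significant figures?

40.1

The slot axis is L1's direction at -73.4°, so u = (cos -73.4°, sin -73.4°) = (0.286, -0.958) and n = (−sin -73.4°, cos -73.4°) = (0.958, 0.286). P is at the origin and T lies 37.7 along u from P, so T = 37.7·u = (10.8, -36.1). Tangency of A1 to both parallel lines with radius 13.8 puts L and N at P ± 13.8·n: L = (13.2, 3.94), N = (-13.2, -3.94). Equal radii place J and V the same way about T: J = T + 13.8·n = (24.0, -32.2), V = T − 13.8·n = (-2.45, -40.1). Then |PJ| = |J − P| = 40.1.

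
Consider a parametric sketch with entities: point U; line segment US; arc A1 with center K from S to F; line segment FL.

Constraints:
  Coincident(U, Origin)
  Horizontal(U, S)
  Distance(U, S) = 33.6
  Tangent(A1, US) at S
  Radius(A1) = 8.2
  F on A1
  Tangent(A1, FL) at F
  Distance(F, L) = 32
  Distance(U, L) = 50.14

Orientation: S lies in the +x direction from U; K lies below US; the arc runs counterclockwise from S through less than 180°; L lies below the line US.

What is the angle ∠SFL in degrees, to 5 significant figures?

131.83°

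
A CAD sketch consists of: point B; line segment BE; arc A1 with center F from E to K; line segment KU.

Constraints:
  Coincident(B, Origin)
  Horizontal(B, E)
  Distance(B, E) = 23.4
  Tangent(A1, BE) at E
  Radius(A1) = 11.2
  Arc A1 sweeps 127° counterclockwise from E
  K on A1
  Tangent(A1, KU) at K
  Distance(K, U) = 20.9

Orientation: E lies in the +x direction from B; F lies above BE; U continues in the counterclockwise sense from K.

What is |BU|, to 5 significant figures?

39.876

On A1, E sits at bearing -90° from F; a 127° counterclockwise sweep puts K at bearing 37°, so K = F + 11.2·(cos 37°, sin 37°) = (32.345, 17.940). A1 meets KU tangentially, so FK is at right angles to KU, so KU runs along (−sin 37°, cos 37°); with |KU| = 20.9, U = (19.767, 34.632). Then |BU| = |U − B| = 39.876.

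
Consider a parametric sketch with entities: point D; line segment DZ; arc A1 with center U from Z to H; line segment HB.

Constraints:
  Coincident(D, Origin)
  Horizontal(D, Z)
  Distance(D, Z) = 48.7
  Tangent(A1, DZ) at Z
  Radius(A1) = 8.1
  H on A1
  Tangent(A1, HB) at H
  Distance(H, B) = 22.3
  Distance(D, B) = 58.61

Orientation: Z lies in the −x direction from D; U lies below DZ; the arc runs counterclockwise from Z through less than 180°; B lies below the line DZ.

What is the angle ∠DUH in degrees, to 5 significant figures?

170.74°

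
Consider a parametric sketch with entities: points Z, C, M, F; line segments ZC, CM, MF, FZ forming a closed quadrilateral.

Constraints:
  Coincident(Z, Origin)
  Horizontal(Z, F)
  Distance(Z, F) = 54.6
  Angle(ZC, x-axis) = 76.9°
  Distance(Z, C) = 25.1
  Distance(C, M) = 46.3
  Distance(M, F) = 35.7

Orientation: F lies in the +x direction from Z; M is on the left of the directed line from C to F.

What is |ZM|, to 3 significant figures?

61.8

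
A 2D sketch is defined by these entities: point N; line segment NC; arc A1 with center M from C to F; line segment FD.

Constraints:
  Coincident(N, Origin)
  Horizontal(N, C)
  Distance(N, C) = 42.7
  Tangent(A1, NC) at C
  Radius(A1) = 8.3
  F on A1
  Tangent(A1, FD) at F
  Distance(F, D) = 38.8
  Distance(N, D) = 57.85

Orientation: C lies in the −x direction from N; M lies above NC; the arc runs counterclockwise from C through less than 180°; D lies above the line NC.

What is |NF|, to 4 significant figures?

35.36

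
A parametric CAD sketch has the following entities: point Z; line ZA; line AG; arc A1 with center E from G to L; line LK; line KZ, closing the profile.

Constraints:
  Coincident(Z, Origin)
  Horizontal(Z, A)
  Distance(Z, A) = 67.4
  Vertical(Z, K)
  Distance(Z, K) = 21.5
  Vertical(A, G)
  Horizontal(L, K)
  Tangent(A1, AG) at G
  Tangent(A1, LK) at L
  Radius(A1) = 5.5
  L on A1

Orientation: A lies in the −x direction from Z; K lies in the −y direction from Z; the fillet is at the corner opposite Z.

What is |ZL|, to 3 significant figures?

65.5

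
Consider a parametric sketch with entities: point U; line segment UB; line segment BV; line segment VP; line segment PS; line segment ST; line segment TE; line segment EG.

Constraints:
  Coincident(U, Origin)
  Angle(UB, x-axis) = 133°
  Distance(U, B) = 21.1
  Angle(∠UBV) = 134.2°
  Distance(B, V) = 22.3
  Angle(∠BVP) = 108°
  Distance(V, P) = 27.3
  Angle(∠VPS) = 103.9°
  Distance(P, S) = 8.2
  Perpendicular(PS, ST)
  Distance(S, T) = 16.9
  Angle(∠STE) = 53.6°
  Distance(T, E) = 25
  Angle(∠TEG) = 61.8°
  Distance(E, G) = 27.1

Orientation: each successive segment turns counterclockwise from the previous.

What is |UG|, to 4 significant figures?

47.35

U is at the origin; UB runs at 133.0° with length 21.1, so B = (-14.39, 15.43). ∠UBV = 134.2° gives BV at 178.8° from the x-axis; with |BV| = 22.3, V = (-36.69, 15.90). ∠BVP = 108.0° gives VP at -109.2° from the x-axis; with |VP| = 27.3, P = (-45.66, -9.883). ∠VPS = 103.9° gives PS at -33.10° from the x-axis; with |PS| = 8.2, S = (-38.79, -14.36). PS ⟂ ST, so ST runs at 56.90°; with |ST| = 16.9, T = (-29.56, -0.2035). ∠STE = 53.6° gives TE at -176.7° from the x-axis; with |TE| = 25.0, E = (-54.52, -1.643). ∠TEG = 61.8° gives EG at -58.50° from the x-axis; with |EG| = 27.1, G = (-40.36, -24.75). Then |UG| = |G − U| = 47.35.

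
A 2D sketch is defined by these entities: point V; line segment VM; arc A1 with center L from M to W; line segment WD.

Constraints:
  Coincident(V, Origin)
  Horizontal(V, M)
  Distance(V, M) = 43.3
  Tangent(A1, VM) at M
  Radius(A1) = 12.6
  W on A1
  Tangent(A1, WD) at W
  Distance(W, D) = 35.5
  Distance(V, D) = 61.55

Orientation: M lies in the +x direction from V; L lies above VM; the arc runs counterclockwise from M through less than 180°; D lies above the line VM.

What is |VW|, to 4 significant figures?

57.41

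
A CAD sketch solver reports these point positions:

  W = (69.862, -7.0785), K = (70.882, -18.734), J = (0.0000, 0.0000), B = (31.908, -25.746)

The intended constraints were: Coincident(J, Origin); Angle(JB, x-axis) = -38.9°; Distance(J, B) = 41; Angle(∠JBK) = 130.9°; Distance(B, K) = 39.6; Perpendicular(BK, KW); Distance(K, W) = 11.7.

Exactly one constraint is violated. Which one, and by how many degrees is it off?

Perpendicular(BK, KW) — off by 5.20°.

J = (0.00, 0.00) ✓; JB at -38.90° ✓; |JB| = 41.00 ✓; ∠JBK = 130.9° ✓; |BK| = 39.60 ✓; ∠(BK, KW) = 84.80° ✗; |KW| = 11.70 ✓.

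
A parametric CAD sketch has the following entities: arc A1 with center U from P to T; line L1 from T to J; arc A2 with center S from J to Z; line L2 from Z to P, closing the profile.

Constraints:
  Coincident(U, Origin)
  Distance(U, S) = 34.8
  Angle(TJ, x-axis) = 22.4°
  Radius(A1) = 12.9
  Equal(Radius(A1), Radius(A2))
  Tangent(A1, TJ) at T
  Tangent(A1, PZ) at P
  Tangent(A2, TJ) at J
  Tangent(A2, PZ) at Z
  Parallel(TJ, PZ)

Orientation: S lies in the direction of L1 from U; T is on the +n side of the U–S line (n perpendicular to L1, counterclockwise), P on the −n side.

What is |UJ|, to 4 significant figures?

37.11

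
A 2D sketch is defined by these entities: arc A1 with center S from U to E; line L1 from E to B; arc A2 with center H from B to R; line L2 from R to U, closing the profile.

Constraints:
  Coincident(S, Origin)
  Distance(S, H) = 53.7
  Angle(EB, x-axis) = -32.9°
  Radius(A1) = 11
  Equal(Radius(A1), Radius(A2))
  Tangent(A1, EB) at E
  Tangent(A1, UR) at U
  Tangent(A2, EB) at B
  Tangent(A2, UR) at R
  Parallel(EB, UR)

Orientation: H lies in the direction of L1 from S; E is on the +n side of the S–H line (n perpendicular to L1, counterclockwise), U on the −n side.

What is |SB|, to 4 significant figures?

54.82

The slot axis is L1's direction at -32.9°, so u = (cos -32.9°, sin -32.9°) = (0.8396, -0.5432) and n = (−sin -32.9°, cos -32.9°) = (0.5432, 0.8396). S is at the origin and H lies 53.7 along u from S, so H = 53.7·u = (45.09, -29.17). Tangency of A1 to both parallel lines with radius 11.0 puts E and U at S ± 11.0·n: E = (5.975, 9.236), U = (-5.975, -9.236). Equal radii place B and R the same way about H: B = H + 11.0·n = (51.06, -19.93), R = H − 11.0·n = (39.11, -38.40). Then |SB| = |B − S| = 54.82.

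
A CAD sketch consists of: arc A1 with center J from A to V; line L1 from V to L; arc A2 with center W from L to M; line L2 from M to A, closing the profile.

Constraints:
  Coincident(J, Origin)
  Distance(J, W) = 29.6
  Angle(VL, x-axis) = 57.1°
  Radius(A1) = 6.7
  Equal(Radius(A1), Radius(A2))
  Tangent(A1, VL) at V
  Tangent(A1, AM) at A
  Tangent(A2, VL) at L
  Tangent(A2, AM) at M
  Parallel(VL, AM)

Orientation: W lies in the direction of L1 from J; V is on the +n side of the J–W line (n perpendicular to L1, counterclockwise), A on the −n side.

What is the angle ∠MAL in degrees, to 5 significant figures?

24.356°

The slot axis is L1's direction at 57.1°, so u = (cos 57.1°, sin 57.1°) = (0.54317, 0.83962) and n = (−sin 57.1°, cos 57.1°) = (-0.83962, 0.54317). J is at the origin and W lies 29.6 along u from J, so W = 29.6·u = (16.078, 24.853). Tangency of A1 to both parallel lines with radius 6.7 puts V and A at J ± 6.7·n: V = (-5.6255, 3.6393), A = (5.6255, -3.6393). Equal radii place L and M the same way about W: L = W + 6.7·n = (10.453, 28.492), M = W − 6.7·n = (21.703, 21.213). Then cos ∠MAL = AM·AL / (|AM||AL|), giving 24.356°.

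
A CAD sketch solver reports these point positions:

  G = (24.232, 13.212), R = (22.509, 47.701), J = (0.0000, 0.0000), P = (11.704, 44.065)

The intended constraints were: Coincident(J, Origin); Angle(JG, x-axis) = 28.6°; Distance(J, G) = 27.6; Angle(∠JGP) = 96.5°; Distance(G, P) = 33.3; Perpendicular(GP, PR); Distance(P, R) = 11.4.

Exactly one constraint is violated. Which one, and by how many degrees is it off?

Perpendicular(GP, PR) — off by 3.50°.

J = (0.00, 0.00) ✓; JG at 28.60° ✓; |JG| = 27.60 ✓; ∠JGP = 96.50° ✓; |GP| = 33.30 ✓; ∠(GP, PR) = 93.50° ✗; |PR| = 11.40 ✓.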